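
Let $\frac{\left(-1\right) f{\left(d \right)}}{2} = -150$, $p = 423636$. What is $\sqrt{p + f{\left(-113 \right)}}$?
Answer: $96 \sqrt{46} \approx 651.1$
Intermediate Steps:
$f{\left(d \right)} = 300$ ($f{\left(d \right)} = \left(-2\right) \left(-150\right) = 300$)
$\sqrt{p + f{\left(-113 \right)}} = \sqrt{423636 + 300} = \sqrt{423936} = 96 \sqrt{46}$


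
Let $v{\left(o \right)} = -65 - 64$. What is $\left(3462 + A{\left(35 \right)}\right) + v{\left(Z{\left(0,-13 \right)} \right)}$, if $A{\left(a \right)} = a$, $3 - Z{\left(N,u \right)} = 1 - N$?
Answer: $3368$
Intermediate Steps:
$Z{\left(N,u \right)} = 2 + N$ ($Z{\left(N,u \right)} = 3 - \left(1 - N\right) = 3 + \left(-1 + N\right) = 2 + N$)
$v{\left(o \right)} = -129$ ($v{\left(o \right)} = -65 - 64 = -129$)
$\left(3462 + A{\left(35 \right)}\right) + v{\left(Z{\left(0,-13 \right)} \right)} = \left(3462 + 35\right) - 129 = 3497 - 129 = 3368$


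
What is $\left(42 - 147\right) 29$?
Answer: $-3045$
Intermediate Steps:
$\left(42 - 147\right) 29 = \left(-105\right) 29 = -3045$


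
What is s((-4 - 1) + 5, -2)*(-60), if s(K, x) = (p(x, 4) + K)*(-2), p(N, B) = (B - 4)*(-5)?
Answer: 0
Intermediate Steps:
p(N, B) = 20 - 5*B (p(N, B) = (-4 + B)*(-5) = 20 - 5*B)
s(K, x) = -2*K (s(K, x) = ((20 - 5*4) + K)*(-2) = ((20 - 20) + K)*(-2) = (0 + K)*(-2) = K*(-2) = -2*K)
s((-4 - 1) + 5, -2)*(-60) = -2*((-4 - 1) + 5)*(-60) = -2*(-5 + 5)*(-60) = -2*0*(-60) = 0*(-60) = 0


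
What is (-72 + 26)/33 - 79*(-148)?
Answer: 385790/33 ≈ 11691.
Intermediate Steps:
(-72 + 26)/33 - 79*(-148) = -46*1/33 + 11692 = -46/33 + 11692 = 385790/33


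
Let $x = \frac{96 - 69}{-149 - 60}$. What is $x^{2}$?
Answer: $\frac{729}{43681} \approx 0.016689$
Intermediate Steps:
$x = - \frac{27}{209}$ ($x = \frac{27}{-209} = 27 \left(- \frac{1}{209}\right) = - \frac{27}{209} \approx -0.12919$)
$x^{2} = \left(- \frac{27}{209}\right)^{2} = \frac{729}{43681}$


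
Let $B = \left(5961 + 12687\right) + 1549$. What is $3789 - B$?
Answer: $-16408$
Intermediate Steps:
$B = 20197$ ($B = 18648 + 1549 = 20197$)
$3789 - B = 3789 - 20197 = -16408$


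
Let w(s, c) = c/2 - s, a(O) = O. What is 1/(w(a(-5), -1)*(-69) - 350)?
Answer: -2/1321 ≈ -0.0015140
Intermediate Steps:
w(s, c) = c/2 - s (w(s, c) = c*(1/2) - s = c/2 - s)
1/(w(a(-5), -1)*(-69) - 350) = 1/(((1/2)*(-1) - 1*(-5))*(-69) - 350) = 1/((-1/2 + 5)*(-69) - 350) = 1/((9/2)*(-69) - 350) = 1/(-621/2 - 350) = 1/(-1321/2) = -2/1321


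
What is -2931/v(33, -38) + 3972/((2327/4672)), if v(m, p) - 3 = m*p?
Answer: 7740619207/970359 ≈ 7977.1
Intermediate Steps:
v(m, p) = 3 + m*p
-2931/v(33, -38) + 3972/((2327/4672)) = -2931/(3 + 33*(-38)) + 3972/((2327/4672)) = -2931/(3 - 1254) + 3972/((2327*(1/4672))) = -2931/(-1251) + 3972/(2327/4672) = -2931*(-1/1251) + 3972*(4672/2327) = 977/417 + 18557184/2327 = 7740619207/970359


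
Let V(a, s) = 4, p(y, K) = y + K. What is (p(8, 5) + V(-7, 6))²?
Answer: 289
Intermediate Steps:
p(y, K) = K + y
(p(8, 5) + V(-7, 6))² = ((5 + 8) + 4)² = (13 + 4)² = 17² = 289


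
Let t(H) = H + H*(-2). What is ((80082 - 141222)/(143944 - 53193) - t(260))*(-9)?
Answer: -211807080/90751 ≈ -2333.9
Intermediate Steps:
t(H) = -H (t(H) = H - 2*H = -H)
((80082 - 141222)/(143944 - 53193) - t(260))*(-9) = ((80082 - 141222)/(143944 - 53193) - (-1)*260)*(-9) = (-61140/90751 - 1*(-260))*(-9) = (-61140*1/90751 + 260)*(-9) = (-61140/90751 + 260)*(-9) = (23534120/90751)*(-9) = -211807080/90751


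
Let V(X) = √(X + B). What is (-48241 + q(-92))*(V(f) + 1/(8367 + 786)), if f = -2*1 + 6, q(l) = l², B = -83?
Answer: -13259/3051 - 39777*I*√79 ≈ -4.3458 - 3.5355e+5*I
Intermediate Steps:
f = 4 (f = -2 + 6 = 4)
V(X) = √(-83 + X) (V(X) = √(X - 83) = √(-83 + X))
(-48241 + q(-92))*(V(f) + 1/(8367 + 786)) = (-48241 + (-92)²)*(√(-83 + 4) + 1/(8367 + 786)) = (-48241 + 8464)*(√(-79) + 1/9153) = -39777*(I*√79 + 1/9153) = -39777*(1/9153 + I*√79) = -13259/3051 - 39777*I*√79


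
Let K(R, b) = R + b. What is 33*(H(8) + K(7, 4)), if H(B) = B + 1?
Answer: 660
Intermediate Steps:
H(B) = 1 + B
33*(H(8) + K(7, 4)) = 33*((1 + 8) + (7 + 4)) = 33*(9 + 11) = 33*20 = 660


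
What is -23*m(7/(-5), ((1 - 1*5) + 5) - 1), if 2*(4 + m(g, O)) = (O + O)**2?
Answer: 92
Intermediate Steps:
m(g, O) = -4 + 2*O**2 (m(g, O) = -4 + (O + O)**2/2 = -4 + (2*O)**2/2 = -4 + (4*O**2)/2 = -4 + 2*O**2)
-23*m(7/(-5), ((1 - 1*5) + 5) - 1) = -23*(-4 + 2*(((1 - 1*5) + 5) - 1)**2) = -23*(-4 + 2*(((1 - 5) + 5) - 1)**2) = -23*(-4 + 2*((-4 + 5) - 1)**2) = -23*(-4 + 2*(1 - 1)**2) = -23*(-4 + 2*0**2) = -23*(-4 + 2*0) = -23*(-4 + 0) = -23*(-4) = 92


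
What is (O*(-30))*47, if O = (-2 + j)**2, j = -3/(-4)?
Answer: -17625/8 ≈ -2203.1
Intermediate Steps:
j = 3/4 (j = -3*(-1/4) = 3/4 ≈ 0.75000)
O = 25/16 (O = (-2 + 3/4)**2 = (-5/4)**2 = 25/16 ≈ 1.5625)
(O*(-30))*47 = ((25/16)*(-30))*47 = -375/8*47 = -17625/8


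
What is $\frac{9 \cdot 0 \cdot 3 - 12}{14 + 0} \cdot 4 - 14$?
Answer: $- \frac{122}{7} \approx -17.429$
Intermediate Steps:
$\frac{9 \cdot 0 \cdot 3 - 12}{14 + 0} \cdot 4 - 14 = \frac{9 \cdot 0 - 12}{14} \cdot 4 - 14 = \left(0 - 12\right) \frac{1}{14} \cdot 4 - 14 = \left(-12\right) \frac{1}{14} \cdot 4 - 14 = \left(- \frac{6}{7}\right) 4 - 14 = - \frac{24}{7} - 14 = - \frac{122}{7}$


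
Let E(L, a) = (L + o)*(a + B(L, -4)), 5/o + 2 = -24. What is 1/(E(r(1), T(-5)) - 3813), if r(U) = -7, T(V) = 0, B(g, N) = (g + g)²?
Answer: -13/67895 ≈ -0.00019147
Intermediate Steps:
B(g, N) = 4*g² (B(g, N) = (2*g)² = 4*g²)
o = -5/26 (o = 5/(-2 - 24) = 5/(-26) = 5*(-1/26) = -5/26 ≈ -0.19231)
E(L, a) = (-5/26 + L)*(a + 4*L²) (E(L, a) = (L - 5/26)*(a + 4*L²) = (-5/26 + L)*(a + 4*L²))
1/(E(r(1), T(-5)) - 3813) = 1/((4*(-7)³ - 10/13*(-7)² - 5/26*0 - 7*0) - 3813) = 1/((4*(-343) - 10/13*49 + 0 + 0) - 3813) = 1/((-1372 - 490/13 + 0 + 0) - 3813) = 1/(-18326/13 - 3813) = 1/(-67895/13) = -13/67895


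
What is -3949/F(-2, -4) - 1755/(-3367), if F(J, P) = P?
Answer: 1023331/1036 ≈ 987.77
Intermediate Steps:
-3949/F(-2, -4) - 1755/(-3367) = -3949/(-4) - 1755/(-3367) = -3949*(-¼) - 1755*(-1/3367) = 3949/4 + 135/259 = 1023331/1036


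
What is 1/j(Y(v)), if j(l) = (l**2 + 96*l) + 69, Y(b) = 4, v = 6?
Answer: 1/469 ≈ 0.0021322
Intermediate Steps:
j(l) = 69 + l**2 + 96*l
1/j(Y(v)) = 1/(69 + 4**2 + 96*4) = 1/(69 + 16 + 384) = 1/469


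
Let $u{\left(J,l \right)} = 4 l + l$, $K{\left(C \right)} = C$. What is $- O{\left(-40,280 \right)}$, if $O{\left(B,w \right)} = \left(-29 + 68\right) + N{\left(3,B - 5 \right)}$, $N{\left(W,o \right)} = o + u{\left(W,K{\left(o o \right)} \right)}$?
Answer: $-10119$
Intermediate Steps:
$u{\left(J,l \right)} = 5 l$
$N{\left(W,o \right)} = o + 5 o^{2}$ ($N{\left(W,o \right)} = o + 5 o o = o + 5 o^{2}$)
$O{\left(B,w \right)} = 39 + \left(-24 + 5 B\right) \left(-5 + B\right)$ ($O{\left(B,w \right)} = \left(-29 + 68\right) + \left(B - 5\right) \left(1 + 5 \left(B - 5\right)\right) = 39 + \left(-5 + B\right) \left(1 + 5 \left(-5 + B\right)\right) = 39 + \left(-5 + B\right) \left(1 + \left(-25 + 5 B\right)\right) = 39 + \left(-5 + B\right) \left(-24 + 5 B\right) = 39 + \left(-24 + 5 B\right) \left(-5 + B\right)$)
$- O{\left(-40,280 \right)} = - (34 - 40 + 5 \left(-5 - 40\right)^{2}) = - (34 - 40 + 5 \left(-45\right)^{2}) = - (34 - 40 + 5 \cdot 2025) = - (34 - 40 + 10125) = \left(-1\right) 10119 = -10119$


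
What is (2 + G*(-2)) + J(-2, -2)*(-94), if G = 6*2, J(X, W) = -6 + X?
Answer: 730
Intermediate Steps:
G = 12
(2 + G*(-2)) + J(-2, -2)*(-94) = (2 + 12*(-2)) + (-6 - 2)*(-94) = (2 - 24) - 8*(-94) = -22 + 752 = 730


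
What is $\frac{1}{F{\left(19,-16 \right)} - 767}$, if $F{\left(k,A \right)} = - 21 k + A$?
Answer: $- \frac{1}{1182} \approx -0.00084602$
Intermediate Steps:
$F{\left(k,A \right)} = A - 21 k$
$\frac{1}{F{\left(19,-16 \right)} - 767} = \frac{1}{\left(-16 - 399\right) - 767} = \frac{1}{-415 - 767} = \frac{1}{-1182} = - \frac{1}{1182}$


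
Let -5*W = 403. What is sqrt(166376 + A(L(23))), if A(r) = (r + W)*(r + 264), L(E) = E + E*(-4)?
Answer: 2*sqrt(34301) ≈ 370.41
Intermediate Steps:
W = -403/5 (W = -1/5*403 = -403/5 ≈ -80.600)
L(E) = -3*E (L(E) = E - 4*E = -3*E)
A(r) = (264 + r)*(-403/5 + r) (A(r) = (r - 403/5)*(r + 264) = (-403/5 + r)*(264 + r) = (264 + r)*(-403/5 + r))
sqrt(166376 + A(L(23))) = sqrt(166376 + (-106392/5 + (-3*23)**2 + 917*(-3*23)/5)) = sqrt(166376 + (-106392/5 + (-69)**2 + (917/5)*(-69))) = sqrt(166376 + (-106392/5 + 4761 - 63273/5)) = sqrt(166376 - 29172) = sqrt(137204) = 2*sqrt(34301)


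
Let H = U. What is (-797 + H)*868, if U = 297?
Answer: -434000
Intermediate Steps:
H = 297
(-797 + H)*868 = (-797 + 297)*868 = -500*868 = -434000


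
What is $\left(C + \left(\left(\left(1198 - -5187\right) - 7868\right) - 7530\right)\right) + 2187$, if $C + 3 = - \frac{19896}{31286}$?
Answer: $- \frac{106835995}{15643} \approx -6829.6$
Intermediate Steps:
$C = - \frac{56877}{15643}$ ($C = -3 - \frac{19896}{31286} = -3 - \frac{9948}{15643} = - \frac{56877}{15643} \approx -3.6359$)
$\left(C + \left(\left(\left(1198 - -5187\right) - 7868\right) - 7530\right)\right) + 2187 = \left(- \frac{56877}{15643} + \left(\left(\left(1198 - -5187\right) - 7868\right) - 7530\right)\right) + 2187 = \left(- \frac{56877}{15643} + \left(\left(\left(1198 + 5187\right) - 7868\right) - 7530\right)\right) + 2187 = \left(- \frac{56877}{15643} + \left(\left(6385 - 7868\right) - 7530\right)\right) + 2187 = \left(- \frac{56877}{15643} - 9013\right) + 2187 = - \frac{141047236}{15643} + 2187 = - \frac{106835995}{15643}$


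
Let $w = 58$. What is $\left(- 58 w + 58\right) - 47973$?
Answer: $-51279$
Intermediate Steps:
$\left(- 58 w + 58\right) - 47973 = \left(\left(-58\right) 58 + 58\right) - 47973 = \left(-3364 + 58\right) - 47973 = -3306 - 47973 = -51279$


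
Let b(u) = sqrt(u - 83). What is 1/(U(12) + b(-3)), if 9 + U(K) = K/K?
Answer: -4/75 - I*sqrt(86)/150 ≈ -0.053333 - 0.061824*I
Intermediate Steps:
b(u) = sqrt(-83 + u)
U(K) = -8 (U(K) = -9 + K/K = -9 + 1 = -8)
1/(U(12) + b(-3)) = 1/(-8 + sqrt(-83 - 3)) = 1/(-8 + sqrt(-86)) = 1/(-8 + I*sqrt(86))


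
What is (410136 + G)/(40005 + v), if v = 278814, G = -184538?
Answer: 225598/318819 ≈ 0.70761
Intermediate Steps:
(410136 + G)/(40005 + v) = (410136 - 184538)/(40005 + 278814) = 225598/318819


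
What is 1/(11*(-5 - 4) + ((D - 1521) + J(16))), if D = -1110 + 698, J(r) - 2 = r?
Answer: -1/2014 ≈ -0.00049652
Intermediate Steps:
J(r) = 2 + r
D = -412
1/(11*(-5 - 4) + ((D - 1521) + J(16))) = 1/(11*(-5 - 4) + ((-412 - 1521) + (2 + 16))) = 1/(11*(-9) + (-1933 + 18)) = 1/(-99 - 1915) = 1/(-2014) = -1/2014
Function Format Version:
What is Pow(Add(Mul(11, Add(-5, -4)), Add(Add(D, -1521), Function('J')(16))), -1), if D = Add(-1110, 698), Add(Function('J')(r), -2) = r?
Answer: Rational(-1, 2014) ≈ -0.00049652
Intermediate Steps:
Function('J')(r) = Add(2, r)
D = -412
Pow(Add(Mul(11, Add(-5, -4)), Add(Add(D, -1521), Function('J')(16))), -1) = Pow(Add(Mul(11, Add(-5, -4)), Add(Add(-412, -1521), Add(2, 16))), -1) = Pow(Add(Mul(11, -9), Add(-1933, 18)), -1) = Pow(Add(-99, -1915), -1) = Pow(-2014, -1) = Rational(-1, 2014)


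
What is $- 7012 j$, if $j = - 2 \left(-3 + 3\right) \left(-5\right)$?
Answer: $0$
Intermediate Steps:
$j = 0$ ($j = \left(-2\right) 0 \left(-5\right) = 0 \left(-5\right) = 0$)
$- 7012 j = \left(-7012\right) 0 = 0$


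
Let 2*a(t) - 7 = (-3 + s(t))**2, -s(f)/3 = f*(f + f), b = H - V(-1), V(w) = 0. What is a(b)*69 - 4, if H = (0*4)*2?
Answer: 548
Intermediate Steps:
H = 0 (H = 0*2 = 0)
b = 0 (b = 0 - 1*0 = 0 + 0 = 0)
s(f) = -6*f**2 (s(f) = -3*f*(f + f) = -3*f*2*f = -6*f**2)
a(t) = 7/2 + (-3 - 6*t**2)**2/2
a(b)*69 - 4 = (8 + 18*0**2 + 18*0**4)*69 - 4 = (8 + 18*0 + 18*0)*69 - 4 = (8 + 0 + 0)*69 - 4 = 8*69 - 4 = 552 - 4 = 548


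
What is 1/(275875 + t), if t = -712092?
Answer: -1/436217 ≈ -2.2924e-6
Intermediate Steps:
1/(275875 + t) = 1/(275875 - 712092) = 1/(-436217) = -1/436217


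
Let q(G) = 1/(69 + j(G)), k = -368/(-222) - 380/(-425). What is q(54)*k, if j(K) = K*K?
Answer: 24076/28163475 ≈ 0.00085487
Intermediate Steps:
j(K) = K**2
k = 24076/9435 (k = -368*(-1/222) - 380*(-1/425) = 184/111 + 76/85 = 24076/9435 ≈ 2.5518)
q(G) = 1/(69 + G**2)
q(54)*k = (24076/9435)/(69 + 54**2) = (24076/9435)/(69 + 2916) = (24076/9435)/2985 = (1/2985)*(24076/9435) = 24076/28163475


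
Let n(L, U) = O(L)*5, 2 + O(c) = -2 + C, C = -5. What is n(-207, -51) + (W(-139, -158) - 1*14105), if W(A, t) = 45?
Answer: -14105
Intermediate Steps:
O(c) = -9 (O(c) = -2 + (-2 - 5) = -2 - 7 = -9)
n(L, U) = -45 (n(L, U) = -9*5 = -45)
n(-207, -51) + (W(-139, -158) - 1*14105) = -45 + (45 - 1*14105) = -45 + (45 - 14105) = -45 - 14060 = -14105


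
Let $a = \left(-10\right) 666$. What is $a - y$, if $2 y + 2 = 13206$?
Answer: $-13262$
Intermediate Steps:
$a = -6660$
$y = 6602$ ($y = -1 + \frac{1}{2} \cdot 13206 = -1 + 6603 = 6602$)
$a - y = -6660 - 6602 = -13262$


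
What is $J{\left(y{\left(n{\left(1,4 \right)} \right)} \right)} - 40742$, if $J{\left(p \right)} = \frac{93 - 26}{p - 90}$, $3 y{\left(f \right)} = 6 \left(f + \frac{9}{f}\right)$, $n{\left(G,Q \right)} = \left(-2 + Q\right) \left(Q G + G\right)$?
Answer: $- \frac{13893357}{341} \approx -40743.0$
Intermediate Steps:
$n{\left(G,Q \right)} = \left(-2 + Q\right) \left(G + G Q\right)$ ($n{\left(G,Q \right)} = \left(-2 + Q\right) \left(G Q + G\right) = \left(-2 + Q\right) \left(G + G Q\right)$)
$y{\left(f \right)} = 2 f + \frac{18}{f}$ ($y{\left(f \right)} = \frac{6 \left(f + \frac{9}{f}\right)}{3} = \frac{6 f + \frac{54}{f}}{3} = 2 f + \frac{18}{f}$)
$J{\left(p \right)} = \frac{67}{-90 + p}$
$J{\left(y{\left(n{\left(1,4 \right)} \right)} \right)} - 40742 = \frac{67}{-90 + \left(2 \cdot 1 \left(-2 + 4^{2} - 4\right) + \frac{18}{1 \left(-2 + 4^{2} - 4\right)}\right)} - 40742 = \frac{67}{-90 + \left(2 \cdot 1 \left(-2 + 16 - 4\right) + \frac{18}{1 \left(-2 + 16 - 4\right)}\right)} - 40742 = \frac{67}{-90 + \left(2 \cdot 1 \cdot 10 + \frac{18}{1 \cdot 10}\right)} - 40742 = \frac{67}{-90 + \left(2 \cdot 10 + \frac{18}{10}\right)} - 40742 = \frac{67}{-90 + \left(20 + 18 \cdot \frac{1}{10}\right)} - 40742 = \frac{67}{-90 + \left(20 + \frac{9}{5}\right)} - 40742 = \frac{67}{-90 + \frac{109}{5}} - 40742 = \frac{67}{- \frac{341}{5}} - 40742 = 67 \left(- \frac{5}{341}\right) - 40742 = - \frac{335}{341} - 40742 = - \frac{13893357}{341}$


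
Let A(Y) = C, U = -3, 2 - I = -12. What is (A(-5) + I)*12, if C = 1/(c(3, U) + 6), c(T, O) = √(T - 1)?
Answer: 2892/17 - 6*√2/17 ≈ 169.62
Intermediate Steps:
I = 14 (I = 2 - 1*(-12) = 2 + 12 = 14)
c(T, O) = √(-1 + T)
C = 1/(6 + √2) (C = 1/(√(-1 + 3) + 6) = 1/(√2 + 6) = 1/(6 + √2) ≈ 0.13488)
A(Y) = 3/17 - √2/34
(A(-5) + I)*12 = ((3/17 - √2/34) + 14)*12 = (241/17 - √2/34)*12 = 2892/17 - 6*√2/17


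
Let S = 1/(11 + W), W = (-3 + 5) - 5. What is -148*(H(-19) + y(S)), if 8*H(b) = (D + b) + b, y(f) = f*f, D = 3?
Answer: 10323/16 ≈ 645.19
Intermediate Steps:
W = -3 (W = 2 - 5 = -3)
S = 1/8 (S = 1/(11 - 3) = 1/8 ≈ 0.12500)
y(f) = f**2
H(b) = 3/8 + b/4 (H(b) = ((3 + b) + b)/8 = (3 + 2*b)/8 = 3/8 + b/4)
-148*(H(-19) + y(S)) = -148*((3/8 + (1/4)*(-19)) + (1/8)**2) = -148*((3/8 - 19/4) + 1/64) = -148*(-35/8 + 1/64) = -148*(-279/64) = 10323/16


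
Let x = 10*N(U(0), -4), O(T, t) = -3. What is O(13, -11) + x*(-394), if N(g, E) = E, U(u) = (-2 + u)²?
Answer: 15757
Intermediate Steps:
x = -40 (x = 10*(-4) = -40)
O(13, -11) + x*(-394) = -3 - 40*(-394) = -3 + 15760 = 15757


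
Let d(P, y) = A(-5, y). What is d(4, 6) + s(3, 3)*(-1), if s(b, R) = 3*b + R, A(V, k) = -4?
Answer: -16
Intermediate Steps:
d(P, y) = -4
s(b, R) = R + 3*b
d(4, 6) + s(3, 3)*(-1) = -4 + (3 + 3*3)*(-1) = -4 + (3 + 9)*(-1) = -4 + 12*(-1) = -4 - 12 = -16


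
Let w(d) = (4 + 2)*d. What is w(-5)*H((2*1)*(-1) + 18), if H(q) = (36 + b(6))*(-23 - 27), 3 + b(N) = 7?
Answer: 60000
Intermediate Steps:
b(N) = 4 (b(N) = -3 + 7 = 4)
w(d) = 6*d
H(q) = -2000 (H(q) = (36 + 4)*(-23 - 27) = 40*(-50) = -2000)
w(-5)*H((2*1)*(-1) + 18) = (6*(-5))*(-2000) = -30*(-2000) = 60000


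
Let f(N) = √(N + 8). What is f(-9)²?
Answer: -1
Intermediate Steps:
f(N) = √(8 + N)
f(-9)² = (√(8 - 9))² = (√(-1))² = I² = -1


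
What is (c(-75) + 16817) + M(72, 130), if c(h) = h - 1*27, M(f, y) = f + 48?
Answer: 16835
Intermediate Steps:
M(f, y) = 48 + f
c(h) = -27 + h (c(h) = h - 27 = -27 + h)
(c(-75) + 16817) + M(72, 130) = ((-27 - 75) + 16817) + (48 + 72) = (-102 + 16817) + 120 = 16715 + 120 = 16835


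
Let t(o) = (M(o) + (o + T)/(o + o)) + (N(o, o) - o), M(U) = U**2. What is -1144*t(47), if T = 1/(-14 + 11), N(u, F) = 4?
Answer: -349464544/141 ≈ -2.4785e+6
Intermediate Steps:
T = -1/3 (T = 1/(-3) = -1/3 ≈ -0.33333)
t(o) = 4 + o**2 - o + (-1/3 + o)/(2*o) (t(o) = (o**2 + (o - 1/3)/(o + o)) + (4 - o) = (o**2 + (-1/3 + o)/((2*o))) + (4 - o) = (o**2 + (-1/3 + o)*(1/(2*o))) + (4 - o) = (o**2 + (-1/3 + o)/(2*o)) + (4 - o) = 4 + o**2 - o + (-1/3 + o)/(2*o))
-1144*t(47) = -1144*(9/2 + 47**2 - 1*47 - 1/6/47) = -1144*(9/2 + 2209 - 47 - 1/6*1/47) = -1144*(9/2 + 2209 - 47 - 1/282) = -1144*305476/141 = -349464544/141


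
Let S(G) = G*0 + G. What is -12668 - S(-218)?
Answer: -12450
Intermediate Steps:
S(G) = G (S(G) = 0 + G = G)
-12668 - S(-218) = -12668 - 1*(-218) = -12668 + 218 = -12450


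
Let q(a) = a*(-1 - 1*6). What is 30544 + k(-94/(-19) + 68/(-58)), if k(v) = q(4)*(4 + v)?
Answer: 16709792/551 ≈ 30326.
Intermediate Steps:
q(a) = -7*a (q(a) = a*(-1 - 6) = a*(-7) = -7*a)
k(v) = -112 - 28*v (k(v) = (-7*4)*(4 + v) = -28*(4 + v) = -112 - 28*v)
30544 + k(-94/(-19) + 68/(-58)) = 30544 + (-112 - 28*(-94/(-19) + 68/(-58))) = 30544 + (-112 - 28*(-94*(-1/19) + 68*(-1/58))) = 30544 + (-112 - 28*(94/19 - 34/29)) = 30544 + (-112 - 28*2080/551) = 30544 + (-112 - 58240/551) = 30544 - 119952/551 = 16709792/551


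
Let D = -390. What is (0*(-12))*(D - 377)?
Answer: 0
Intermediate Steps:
(0*(-12))*(D - 377) = (0*(-12))*(-390 - 377) = 0*(-767) = 0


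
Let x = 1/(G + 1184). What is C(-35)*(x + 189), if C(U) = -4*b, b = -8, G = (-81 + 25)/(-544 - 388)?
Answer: 834282992/137943 ≈ 6048.0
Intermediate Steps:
G = 14/233 (G = -56/(-932) = -56*(-1/932) = 14/233 ≈ 0.060086)
C(U) = 32 (C(U) = -4*(-8) = 32)
x = 233/275886 (x = 1/(14/233 + 1184) = 1/(275886/233) = 233/275886 ≈ 0.00084455)
C(-35)*(x + 189) = 32*(233/275886 + 189) = 32*(52142687/275886) = 834282992/137943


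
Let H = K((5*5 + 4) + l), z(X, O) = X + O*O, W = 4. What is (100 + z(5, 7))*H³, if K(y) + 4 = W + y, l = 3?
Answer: 5046272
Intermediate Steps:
z(X, O) = X + O²
K(y) = y (K(y) = -4 + (4 + y) = y)
H = 32 (H = (5*5 + 4) + 3 = (25 + 4) + 3 = 29 + 3 = 32)
(100 + z(5, 7))*H³ = (100 + (5 + 7²))*32³ = (100 + (5 + 49))*32768 = (100 + 54)*32768 = 154*32768 = 5046272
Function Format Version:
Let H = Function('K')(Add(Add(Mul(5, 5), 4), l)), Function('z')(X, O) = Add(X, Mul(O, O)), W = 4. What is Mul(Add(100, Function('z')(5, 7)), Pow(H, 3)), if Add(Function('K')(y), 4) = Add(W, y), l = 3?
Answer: 5046272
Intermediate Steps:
Function('z')(X, O) = Add(X, Pow(O, 2))
Function('K')(y) = y (Function('K')(y) = Add(-4, Add(4, y)) = y)
H = 32 (H = Add(Add(Mul(5, 5), 4), 3) = Add(Add(25, 4), 3) = Add(29, 3) = 32)
Mul(Add(100, Function('z')(5, 7)), Pow(H, 3)) = Mul(Add(100, Add(5, Pow(7, 2))), Pow(32, 3)) = Mul(Add(100, Add(5, 49)), 32768) = Mul(Add(100, 54), 32768) = Mul(154, 32768) = 5046272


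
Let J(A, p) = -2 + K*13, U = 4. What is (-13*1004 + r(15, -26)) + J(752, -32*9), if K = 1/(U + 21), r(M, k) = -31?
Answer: -327112/25 ≈ -13084.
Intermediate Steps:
K = 1/25 (K = 1/(4 + 21) = 1/25 ≈ 0.040000)
J(A, p) = -37/25 (J(A, p) = -2 + (1/25)*13 = -2 + 13/25 = -37/25)
(-13*1004 + r(15, -26)) + J(752, -32*9) = (-13*1004 - 31) - 37/25 = (-13052 - 31) - 37/25 = -13083 - 37/25 = -327112/25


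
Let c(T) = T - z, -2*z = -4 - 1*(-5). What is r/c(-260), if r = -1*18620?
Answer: 37240/519 ≈ 71.753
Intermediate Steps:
r = -18620
z = -1/2 (z = -(-4 - 1*(-5))/2 = -(-4 + 5)/2 = -1/2*1 = -1/2 ≈ -0.50000)
c(T) = 1/2 + T (c(T) = T - 1*(-1/2) = T + 1/2 = 1/2 + T)
r/c(-260) = -18620/(1/2 - 260) = -18620/(-519/2) = -18620*(-2/519) = 37240/519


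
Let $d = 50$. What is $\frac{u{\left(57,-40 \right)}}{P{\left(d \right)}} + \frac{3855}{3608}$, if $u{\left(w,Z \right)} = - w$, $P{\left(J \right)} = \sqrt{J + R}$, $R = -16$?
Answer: $\frac{3855}{3608} - \frac{57 \sqrt{34}}{34} \approx -8.707$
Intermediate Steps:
$P{\left(J \right)} = \sqrt{-16 + J}$ ($P{\left(J \right)} = \sqrt{J - 16} = \sqrt{-16 + J}$)
$\frac{u{\left(57,-40 \right)}}{P{\left(d \right)}} + \frac{3855}{3608} = \frac{\left(-1\right) 57}{\sqrt{-16 + 50}} + \frac{3855}{3608} = - \frac{57}{\sqrt{34}} + 3855 \cdot \frac{1}{3608} = - 57 \frac{\sqrt{34}}{34} + \frac{3855}{3608} = - \frac{57 \sqrt{34}}{34} + \frac{3855}{3608} = \frac{3855}{3608} - \frac{57 \sqrt{34}}{34}$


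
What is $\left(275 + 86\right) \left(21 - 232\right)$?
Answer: $-76171$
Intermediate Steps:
$\left(275 + 86\right) \left(21 - 232\right) = 361 \left(-211\right) = -76171$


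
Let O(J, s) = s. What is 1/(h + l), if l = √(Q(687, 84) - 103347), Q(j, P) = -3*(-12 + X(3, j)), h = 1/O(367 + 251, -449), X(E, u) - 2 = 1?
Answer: -449/20829415321 - 1209606*I*√2870/20829415321 ≈ -2.1556e-8 - 0.0031111*I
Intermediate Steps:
X(E, u) = 3 (X(E, u) = 2 + 1 = 3)
h = -1/449 (h = 1/(-449) = -1/449 ≈ -0.0022272)
Q(j, P) = 27 (Q(j, P) = -3*(-12 + 3) = -3*(-9) = 27)
l = 6*I*√2870 (l = √(27 - 103347) = √(-103320) = 6*I*√2870 ≈ 321.43*I)
1/(h + l) = 1/(-1/449 + 6*I*√2870)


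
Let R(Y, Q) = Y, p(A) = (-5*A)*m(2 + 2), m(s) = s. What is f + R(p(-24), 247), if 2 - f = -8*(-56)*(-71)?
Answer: 32290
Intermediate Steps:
p(A) = -20*A (p(A) = (-5*A)*(2 + 2) = -5*A*4 = -20*A)
f = 31810 (f = 2 - (-8*(-56))*(-71) = 2 - 448*(-71) = 2 - 1*(-31808) = 2 + 31808 = 31810)
f + R(p(-24), 247) = 31810 - 20*(-24) = 31810 + 480 = 32290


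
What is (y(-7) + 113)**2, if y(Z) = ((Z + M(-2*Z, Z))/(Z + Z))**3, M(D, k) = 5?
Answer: 1502337600/117649 ≈ 12770.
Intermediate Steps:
y(Z) = (5 + Z)**3/(8*Z**3) (y(Z) = ((Z + 5)/(Z + Z))**3 = ((5 + Z)/((2*Z)))**3 = ((5 + Z)*(1/(2*Z)))**3 = ((5 + Z)/(2*Z))**3 = (5 + Z)**3/(8*Z**3))
(y(-7) + 113)**2 = ((1/8)*(5 - 7)**3/(-7)**3 + 113)**2 = ((1/8)*(-1/343)*(-2)**3 + 113)**2 = ((1/8)*(-1/343)*(-8) + 113)**2 = (1/343 + 113)**2 = (38760/343)**2 = 1502337600/117649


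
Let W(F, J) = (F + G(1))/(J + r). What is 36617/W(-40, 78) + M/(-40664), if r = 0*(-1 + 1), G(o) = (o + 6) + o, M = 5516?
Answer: -7258855261/81328 ≈ -89254.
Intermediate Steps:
G(o) = 6 + 2*o (G(o) = (6 + o) + o = 6 + 2*o)
r = 0 (r = 0*0 = 0)
W(F, J) = (8 + F)/J (W(F, J) = (F + (6 + 2*1))/(J + 0) = (F + (6 + 2))/J = (F + 8)/J = (8 + F)/J)
36617/W(-40, 78) + M/(-40664) = 36617/(((8 - 40)/78)) + 5516/(-40664) = 36617/(((1/78)*(-32))) + 5516*(-1/40664) = 36617/(-16/39) - 1379/10166 = 36617*(-39/16) - 1379/10166 = -1428063/16 - 1379/10166 = -7258855261/81328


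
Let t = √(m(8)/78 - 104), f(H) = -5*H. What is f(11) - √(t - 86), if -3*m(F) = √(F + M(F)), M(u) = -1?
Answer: -55 - √(-523224 + 78*√26*√(-24336 - √7))/78 ≈ -55.549 - 9.2899*I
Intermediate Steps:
m(F) = -√(-1 + F)/3 (m(F) = -√(F - 1)/3 = -√(-1 + F)/3)
t = √(-104 - √7/234) (t = √(-√(-1 + 8)/3/78 - 104) = √(-√7/3*(1/78) - 104) = √(-√7/234 - 104) = √(-104 - √7/234) ≈ 10.199*I)
f(11) - √(t - 86) = -5*11 - √(√(-632736 - 26*√7)/78 - 86) = -55 - √(-86 + √(-632736 - 26*√7)/78)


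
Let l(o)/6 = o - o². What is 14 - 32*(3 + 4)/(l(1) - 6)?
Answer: 154/3 ≈ 51.333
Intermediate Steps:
l(o) = -6*o² + 6*o (l(o) = 6*(o - o²) = -6*o² + 6*o)
14 - 32*(3 + 4)/(l(1) - 6) = 14 - 32*(3 + 4)/(6*1*(1 - 1*1) - 6) = 14 - 224/(6*1*(1 - 1) - 6) = 14 - 224/(6*1*0 - 6) = 14 - 224/(0 - 6) = 14 - 224/(-6) = 14 - 224*(-1)/6 = 14 - 32*(-7/6) = 14 + 112/3 = 154/3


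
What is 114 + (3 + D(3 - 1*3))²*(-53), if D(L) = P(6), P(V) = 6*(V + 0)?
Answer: -80499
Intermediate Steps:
P(V) = 6*V
D(L) = 36 (D(L) = 6*6 = 36)
114 + (3 + D(3 - 1*3))²*(-53) = 114 + (3 + 36)²*(-53) = 114 + 39²*(-53) = 114 + 1521*(-53) = 114 - 80613 = -80499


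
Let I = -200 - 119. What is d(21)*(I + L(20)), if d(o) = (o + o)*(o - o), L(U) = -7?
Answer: 0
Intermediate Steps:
d(o) = 0 (d(o) = (2*o)*0 = 0)
I = -319
d(21)*(I + L(20)) = 0*(-319 - 7) = 0*(-326) = 0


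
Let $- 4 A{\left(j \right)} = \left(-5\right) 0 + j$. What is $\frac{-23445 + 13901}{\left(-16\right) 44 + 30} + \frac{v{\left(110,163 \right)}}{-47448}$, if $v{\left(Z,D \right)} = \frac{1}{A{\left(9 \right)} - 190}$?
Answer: $\frac{43529602153}{3074072886} \approx 14.16$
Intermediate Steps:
$A{\left(j \right)} = - \frac{j}{4}$ ($A{\left(j \right)} = - \frac{\left(-5\right) 0 + j}{4} = - \frac{0 + j}{4} = - \frac{j}{4}$)
$v{\left(Z,D \right)} = - \frac{4}{769}$ ($v{\left(Z,D \right)} = \frac{1}{\left(- \frac{1}{4}\right) 9 - 190} = \frac{1}{- \frac{9}{4} - 190} = \frac{1}{- \frac{769}{4}} = - \frac{4}{769}$)
$\frac{-23445 + 13901}{\left(-16\right) 44 + 30} + \frac{v{\left(110,163 \right)}}{-47448} = \frac{-23445 + 13901}{\left(-16\right) 44 + 30} - \frac{4}{769 \left(-47448\right)} = - \frac{9544}{-704 + 30} - - \frac{1}{9121878} = - \frac{9544}{-674} + \frac{1}{9121878} = \left(-9544\right) \left(- \frac{1}{674}\right) + \frac{1}{9121878} = \frac{4772}{337} + \frac{1}{9121878} = \frac{43529602153}{3074072886}$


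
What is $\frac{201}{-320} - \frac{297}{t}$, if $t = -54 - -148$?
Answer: $- \frac{56967}{15040} \approx -3.7877$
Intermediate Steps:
$t = 94$ ($t = -54 + 148 = 94$)
$\frac{201}{-320} - \frac{297}{t} = \frac{201}{-320} - \frac{297}{94} = 201 \left(- \frac{1}{320}\right) - \frac{297}{94} = - \frac{201}{320} - \frac{297}{94} = - \frac{56967}{15040}$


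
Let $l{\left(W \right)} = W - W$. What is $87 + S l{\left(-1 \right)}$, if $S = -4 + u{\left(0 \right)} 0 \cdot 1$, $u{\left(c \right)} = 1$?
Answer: $87$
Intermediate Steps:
$l{\left(W \right)} = 0$
$S = -4$ ($S = -4 + 1 \cdot 0 \cdot 1 = -4 + 0 \cdot 1 = -4 + 0 = -4$)
$87 + S l{\left(-1 \right)} = 87 - 0 = 87 + 0 = 87$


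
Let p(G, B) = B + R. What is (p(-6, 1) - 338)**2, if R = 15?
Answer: 103684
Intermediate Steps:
p(G, B) = 15 + B (p(G, B) = B + 15 = 15 + B)
(p(-6, 1) - 338)**2 = ((15 + 1) - 338)**2 = (16 - 338)**2 = (-322)**2 = 103684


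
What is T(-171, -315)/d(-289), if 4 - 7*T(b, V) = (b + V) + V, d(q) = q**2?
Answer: 115/83521 ≈ 0.0013769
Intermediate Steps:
T(b, V) = 4/7 - 2*V/7 - b/7 (T(b, V) = 4/7 - ((b + V) + V)/7 = 4/7 - ((V + b) + V)/7 = 4/7 - (b + 2*V)/7 = 4/7 + (-2*V/7 - b/7) = 4/7 - 2*V/7 - b/7)
T(-171, -315)/d(-289) = (4/7 - 2/7*(-315) - 1/7*(-171))/((-289)**2) = (4/7 + 90 + 171/7)/83521 = 115*(1/83521) = 115/83521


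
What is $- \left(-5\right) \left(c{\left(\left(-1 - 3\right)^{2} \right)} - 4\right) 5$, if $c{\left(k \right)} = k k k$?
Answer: $102300$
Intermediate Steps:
$c{\left(k \right)} = k^{3}$ ($c{\left(k \right)} = k^{2} k = k^{3}$)
$- \left(-5\right) \left(c{\left(\left(-1 - 3\right)^{2} \right)} - 4\right) 5 = - \left(-5\right) \left(\left(\left(-1 - 3\right)^{2}\right)^{3} - 4\right) 5 = - \left(-5\right) \left(\left(\left(-4\right)^{2}\right)^{3} - 4\right) 5 = - \left(-5\right) \left(16^{3} - 4\right) 5 = - \left(-5\right) \left(4096 - 4\right) 5 = - \left(-5\right) 4092 \cdot 5 = \left(-1\right) \left(-20460\right) 5 = 20460 \cdot 5 = 102300$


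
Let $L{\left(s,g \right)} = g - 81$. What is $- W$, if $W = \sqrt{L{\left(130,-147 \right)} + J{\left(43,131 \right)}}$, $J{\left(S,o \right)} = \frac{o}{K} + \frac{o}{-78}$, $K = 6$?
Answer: $- \frac{i \sqrt{35126}}{13} \approx - 14.417 i$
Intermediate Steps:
$J{\left(S,o \right)} = \frac{2 o}{13}$ ($J{\left(S,o \right)} = \frac{o}{6} + \frac{o}{-78} = o \frac{1}{6} + o \left(- \frac{1}{78}\right) = \frac{o}{6} - \frac{o}{78} = \frac{2 o}{13}$)
$L{\left(s,g \right)} = -81 + g$ ($L{\left(s,g \right)} = g - 81 = -81 + g$)
$W = \frac{i \sqrt{35126}}{13}$ ($W = \sqrt{\left(-81 - 147\right) + \frac{2}{13} \cdot 131} = \sqrt{-228 + \frac{262}{13}} = \sqrt{- \frac{2702}{13}} = \frac{i \sqrt{35126}}{13} \approx 14.417 i$)
$- W = - \frac{i \sqrt{35126}}{13}$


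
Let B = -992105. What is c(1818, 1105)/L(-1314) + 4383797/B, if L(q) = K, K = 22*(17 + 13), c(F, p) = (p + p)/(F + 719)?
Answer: -733812482069/166120045410 ≈ -4.4174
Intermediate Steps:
c(F, p) = 2*p/(719 + F) (c(F, p) = (2*p)/(719 + F) = 2*p/(719 + F))
K = 660 (K = 22*30 = 660)
L(q) = 660
c(1818, 1105)/L(-1314) + 4383797/B = (2*1105/(719 + 1818))/660 + 4383797/(-992105) = (2*1105/2537)*(1/660) + 4383797*(-1/992105) = (2*1105*(1/2537))*(1/660) - 4383797/992105 = (2210/2537)*(1/660) - 4383797/992105 = 221/167442 - 4383797/992105 = -733812482069/166120045410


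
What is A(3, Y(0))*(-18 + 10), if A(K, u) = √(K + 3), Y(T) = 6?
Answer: -8*√6 ≈ -19.596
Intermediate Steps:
A(K, u) = √(3 + K)
A(3, Y(0))*(-18 + 10) = √(3 + 3)*(-18 + 10) = √6*(-8) = -8*√6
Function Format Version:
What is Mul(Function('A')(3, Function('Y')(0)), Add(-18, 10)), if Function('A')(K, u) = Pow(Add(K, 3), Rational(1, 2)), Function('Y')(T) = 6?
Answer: Mul(-8, Pow(6, Rational(1, 2))) ≈ -19.596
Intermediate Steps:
Function('A')(K, u) = Pow(Add(3, K), Rational(1, 2))
Mul(Function('A')(3, Function('Y')(0)), Add(-18, 10)) = Mul(Pow(Add(3, 3), Rational(1, 2)), Add(-18, 10)) = Mul(Pow(6, Rational(1, 2)), -8) = Mul(-8, Pow(6, Rational(1, 2)))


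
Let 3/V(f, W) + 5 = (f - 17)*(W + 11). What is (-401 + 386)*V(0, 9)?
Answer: 3/23 ≈ 0.13043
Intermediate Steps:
V(f, W) = 3/(-5 + (-17 + f)*(11 + W)) (V(f, W) = 3/(-5 + (f - 17)*(W + 11)) = 3/(-5 + (-17 + f)*(11 + W)))
(-401 + 386)*V(0, 9) = (-401 + 386)*(3/(-192 - 17*9 + 11*0 + 9*0)) = -45/(-192 - 153 + 0 + 0) = -45/(-345) = -45*(-1)/345 = -15*(-1/115) = 3/23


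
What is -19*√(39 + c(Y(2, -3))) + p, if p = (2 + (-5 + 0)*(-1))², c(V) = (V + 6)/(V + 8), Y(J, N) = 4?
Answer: 49 - 19*√1434/6 ≈ -70.916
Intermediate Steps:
c(V) = (6 + V)/(8 + V)
p = 49 (p = (2 - 5*(-1))² = (2 + 5)² = 7² = 49)
-19*√(39 + c(Y(2, -3))) + p = -19*√(39 + (6 + 4)/(8 + 4)) + 49 = -19*√(39 + 10/12) + 49 = -19*√(39 + (1/12)*10) + 49 = -19*√(39 + ⅚) + 49 = -19*√1434/6 + 49 = 49 - 19*√1434/6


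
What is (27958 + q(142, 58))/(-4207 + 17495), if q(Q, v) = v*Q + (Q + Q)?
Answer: 18239/6644 ≈ 2.7452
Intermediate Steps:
q(Q, v) = 2*Q + Q*v (q(Q, v) = Q*v + 2*Q = 2*Q + Q*v)
(27958 + q(142, 58))/(-4207 + 17495) = (27958 + 142*(2 + 58))/(-4207 + 17495) = (27958 + 142*60)/13288 = (27958 + 8520)*(1/13288) = 36478*(1/13288) = 18239/6644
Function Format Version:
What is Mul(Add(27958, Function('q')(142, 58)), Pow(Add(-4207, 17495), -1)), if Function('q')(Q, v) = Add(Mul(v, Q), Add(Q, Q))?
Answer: Rational(18239, 6644) ≈ 2.7452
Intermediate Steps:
Function('q')(Q, v) = Add(Mul(2, Q), Mul(Q, v)) (Function('q')(Q, v) = Add(Mul(Q, v), Mul(2, Q)) = Add(Mul(2, Q), Mul(Q, v)))
Mul(Add(27958, Function('q')(142, 58)), Pow(Add(-4207, 17495), -1)) = Mul(Add(27958, Mul(142, Add(2, 58))), Pow(Add(-4207, 17495), -1)) = Mul(Add(27958, Mul(142, 60)), Pow(13288, -1)) = Mul(Add(27958, 8520), Rational(1, 13288)) = Mul(36478, Rational(1, 13288)) = Rational(18239, 6644)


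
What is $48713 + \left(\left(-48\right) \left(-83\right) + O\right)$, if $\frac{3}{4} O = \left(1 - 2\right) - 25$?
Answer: $\frac{157987}{3} \approx 52662.0$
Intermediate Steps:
$O = - \frac{104}{3}$ ($O = \frac{4 \left(\left(1 - 2\right) - 25\right)}{3} = \frac{4 \left(-1 - 25\right)}{3} = \frac{4}{3} \left(-26\right) = - \frac{104}{3} \approx -34.667$)
$48713 + \left(\left(-48\right) \left(-83\right) + O\right) = 48713 - - \frac{11848}{3} = 48713 + \left(3984 - \frac{104}{3}\right) = 48713 + \frac{11848}{3} = \frac{157987}{3}$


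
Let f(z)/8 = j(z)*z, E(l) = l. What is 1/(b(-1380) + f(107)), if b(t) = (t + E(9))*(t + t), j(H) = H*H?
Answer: 1/13584304 ≈ 7.3614e-8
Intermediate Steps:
j(H) = H²
f(z) = 8*z³ (f(z) = 8*(z²*z) = 8*z³)
b(t) = 2*t*(9 + t) (b(t) = (t + 9)*(t + t) = (9 + t)*(2*t) = 2*t*(9 + t))
1/(b(-1380) + f(107)) = 1/(2*(-1380)*(9 - 1380) + 8*107³) = 1/(2*(-1380)*(-1371) + 8*1225043) = 1/(3783960 + 9800344) = 1/13584304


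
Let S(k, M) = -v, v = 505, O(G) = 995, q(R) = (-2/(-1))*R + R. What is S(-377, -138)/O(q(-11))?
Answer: -101/199 ≈ -0.50754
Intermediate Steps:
q(R) = 3*R (q(R) = (-2*(-1))*R + R = 2*R + R = 3*R)
S(k, M) = -505 (S(k, M) = -1*505 = -505)
S(-377, -138)/O(q(-11)) = -505/995 = -505*1/995 = -101/199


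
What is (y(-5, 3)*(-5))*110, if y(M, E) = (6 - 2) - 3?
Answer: -550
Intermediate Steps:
y(M, E) = 1 (y(M, E) = 4 - 3 = 1)
(y(-5, 3)*(-5))*110 = (1*(-5))*110 = -5*110 = -550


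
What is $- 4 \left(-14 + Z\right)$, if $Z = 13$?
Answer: $4$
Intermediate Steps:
$- 4 \left(-14 + Z\right) = - 4 \left(-14 + 13\right) = \left(-4\right) \left(-1\right) = 4$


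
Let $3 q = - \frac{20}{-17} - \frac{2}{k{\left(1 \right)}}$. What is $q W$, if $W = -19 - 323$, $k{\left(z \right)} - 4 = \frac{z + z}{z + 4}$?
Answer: $- \frac{15390}{187} \approx -82.299$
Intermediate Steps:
$k{\left(z \right)} = 4 + \frac{2 z}{4 + z}$ ($k{\left(z \right)} = 4 + \frac{z + z}{z + 4} = 4 + \frac{2 z}{4 + z}$)
$W = -342$ ($W = -19 - 323 = -342$)
$q = \frac{45}{187}$ ($q = \frac{- \frac{20}{-17} - \frac{2}{2 \frac{1}{4 + 1} \left(8 + 3 \cdot 1\right)}}{3} = \frac{\left(-20\right) \left(- \frac{1}{17}\right) - \frac{2}{2 \cdot \frac{1}{5} \left(8 + 3\right)}}{3} = \frac{\frac{20}{17} - \frac{2}{2 \cdot \frac{1}{5} \cdot 11}}{3} = \frac{\frac{20}{17} - \frac{2}{\frac{22}{5}}}{3} = \frac{\frac{20}{17} - \frac{5}{11}}{3} = \frac{1}{3} \cdot \frac{135}{187} = \frac{45}{187} \approx 0.24064$)
$q W = \frac{45}{187} \left(-342\right) = - \frac{15390}{187}$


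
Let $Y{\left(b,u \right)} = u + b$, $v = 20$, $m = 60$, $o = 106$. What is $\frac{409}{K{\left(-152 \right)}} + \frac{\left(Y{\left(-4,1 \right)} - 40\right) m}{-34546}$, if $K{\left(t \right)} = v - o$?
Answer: $- \frac{6953717}{1485478} \approx -4.6811$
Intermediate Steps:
$Y{\left(b,u \right)} = b + u$
$K{\left(t \right)} = -86$ ($K{\left(t \right)} = 20 - 106 = -86$)
$\frac{409}{K{\left(-152 \right)}} + \frac{\left(Y{\left(-4,1 \right)} - 40\right) m}{-34546} = \frac{409}{-86} + \frac{\left(\left(-4 + 1\right) - 40\right) 60}{-34546} = 409 \left(- \frac{1}{86}\right) + \left(-3 - 40\right) 60 \left(- \frac{1}{34546}\right) = - \frac{409}{86} + \left(-43\right) 60 \left(- \frac{1}{34546}\right) = - \frac{409}{86} - - \frac{1290}{17273} = - \frac{409}{86} + \frac{1290}{17273} = - \frac{6953717}{1485478}$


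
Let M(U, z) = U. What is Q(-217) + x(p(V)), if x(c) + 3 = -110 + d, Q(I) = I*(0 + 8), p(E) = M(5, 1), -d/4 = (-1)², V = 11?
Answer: -1853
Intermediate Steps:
d = -4 (d = -4*(-1)² = -4*1 = -4)
p(E) = 5
Q(I) = 8*I (Q(I) = I*8 = 8*I)
x(c) = -117 (x(c) = -3 + (-110 - 4) = -3 - 114 = -117)
Q(-217) + x(p(V)) = 8*(-217) - 117 = -1736 - 117 = -1853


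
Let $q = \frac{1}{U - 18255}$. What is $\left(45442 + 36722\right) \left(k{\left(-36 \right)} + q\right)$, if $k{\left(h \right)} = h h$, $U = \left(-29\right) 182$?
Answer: $\frac{2505900691788}{23533} \approx 1.0648 \cdot 10^{8}$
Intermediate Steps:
$U = -5278$
$q = - \frac{1}{23533}$ ($q = \frac{1}{-5278 - 18255} = \frac{1}{-23533} = - \frac{1}{23533} \approx -4.2494 \cdot 10^{-5}$)
$k{\left(h \right)} = h^{2}$
$\left(45442 + 36722\right) \left(k{\left(-36 \right)} + q\right) = \left(45442 + 36722\right) \left(\left(-36\right)^{2} - \frac{1}{23533}\right) = 82164 \left(1296 - \frac{1}{23533}\right) = 82164 \cdot \frac{30498767}{23533} = \frac{2505900691788}{23533}$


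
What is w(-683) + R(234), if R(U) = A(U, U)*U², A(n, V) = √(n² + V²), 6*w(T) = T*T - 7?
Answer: 77747 + 12812904*√2 ≈ 1.8198e+7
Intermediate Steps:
w(T) = -7/6 + T²/6 (w(T) = (T*T - 7)/6 = (T² - 7)/6 = (-7 + T²)/6 = -7/6 + T²/6)
A(n, V) = √(V² + n²)
R(U) = √2*U²*√(U²) (R(U) = √(U² + U²)*U² = √(2*U²)*U² = (√2*√(U²))*U² = √2*U²*√(U²))
w(-683) + R(234) = (-7/6 + (⅙)*(-683)²) + √2*234²*√(234²) = (-7/6 + (⅙)*466489) + √2*54756*√54756 = (-7/6 + 466489/6) + √2*54756*234 = 77747 + 12812904*√2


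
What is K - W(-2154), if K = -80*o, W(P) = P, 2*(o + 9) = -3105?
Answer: 127074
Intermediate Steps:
o = -3123/2 (o = -9 + (1/2)*(-3105) = -9 - 3105/2 = -3123/2 ≈ -1561.5)
K = 124920 (K = -80*(-3123/2) = 124920)
K - W(-2154) = 124920 - 1*(-2154) = 124920 + 2154 = 127074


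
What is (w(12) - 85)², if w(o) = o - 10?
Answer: 6889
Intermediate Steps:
w(o) = -10 + o
(w(12) - 85)² = ((-10 + 12) - 85)² = (2 - 85)² = (-83)² = 6889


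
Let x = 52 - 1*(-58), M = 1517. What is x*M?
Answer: 166870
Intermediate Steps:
x = 110 (x = 52 + 58 = 110)
x*M = 110*1517 = 166870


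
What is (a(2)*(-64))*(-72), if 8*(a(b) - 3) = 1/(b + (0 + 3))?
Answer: 69696/5 ≈ 13939.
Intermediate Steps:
a(b) = 3 + 1/(8*(3 + b)) (a(b) = 3 + 1/(8*(b + (0 + 3))) = 3 + 1/(8*(b + 3)) = 3 + 1/(8*(3 + b)))
(a(2)*(-64))*(-72) = (((73 + 24*2)/(8*(3 + 2)))*(-64))*(-72) = (((1/8)*(73 + 48)/5)*(-64))*(-72) = (((1/8)*(1/5)*121)*(-64))*(-72) = ((121/40)*(-64))*(-72) = -968/5*(-72) = 69696/5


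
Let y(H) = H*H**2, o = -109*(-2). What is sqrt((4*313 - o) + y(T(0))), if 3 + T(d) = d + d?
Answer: sqrt(1007) ≈ 31.733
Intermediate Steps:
T(d) = -3 + 2*d (T(d) = -3 + (d + d) = -3 + 2*d)
o = 218
y(H) = H**3
sqrt((4*313 - o) + y(T(0))) = sqrt((4*313 - 1*218) + (-3 + 2*0)**3) = sqrt((1252 - 218) + (-3 + 0)**3) = sqrt(1034 + (-3)**3) = sqrt(1034 - 27) = sqrt(1007)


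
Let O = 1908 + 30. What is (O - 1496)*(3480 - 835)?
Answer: 1169090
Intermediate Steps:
O = 1938
(O - 1496)*(3480 - 835) = (1938 - 1496)*(3480 - 835) = 442*2645 = 1169090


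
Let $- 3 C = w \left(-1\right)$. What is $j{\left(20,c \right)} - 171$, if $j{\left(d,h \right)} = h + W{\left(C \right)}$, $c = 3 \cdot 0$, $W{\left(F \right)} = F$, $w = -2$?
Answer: $- \frac{515}{3} \approx -171.67$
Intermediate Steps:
$C = - \frac{2}{3}$ ($C = - \frac{\left(-2\right) \left(-1\right)}{3} = \left(- \frac{1}{3}\right) 2 = - \frac{2}{3} \approx -0.66667$)
$c = 0$
$j{\left(d,h \right)} = - \frac{2}{3} + h$ ($j{\left(d,h \right)} = h - \frac{2}{3} = - \frac{2}{3} + h$)
$j{\left(20,c \right)} - 171 = \left(- \frac{2}{3} + 0\right) - 171 = - \frac{2}{3} - 171 = - \frac{515}{3}$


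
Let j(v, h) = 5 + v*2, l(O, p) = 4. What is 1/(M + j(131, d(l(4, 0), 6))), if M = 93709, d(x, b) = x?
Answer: 1/93976 ≈ 1.0641e-5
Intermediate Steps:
j(v, h) = 5 + 2*v
1/(M + j(131, d(l(4, 0), 6))) = 1/(93709 + (5 + 2*131)) = 1/(93709 + (5 + 262)) = 1/(93709 + 267) = 1/93976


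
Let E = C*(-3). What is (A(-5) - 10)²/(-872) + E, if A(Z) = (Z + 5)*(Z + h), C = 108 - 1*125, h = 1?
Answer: 11093/218 ≈ 50.885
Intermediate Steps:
C = -17 (C = 108 - 125 = -17)
A(Z) = (1 + Z)*(5 + Z) (A(Z) = (Z + 5)*(Z + 1) = (5 + Z)*(1 + Z) = (1 + Z)*(5 + Z))
E = 51 (E = -17*(-3) = 51)
(A(-5) - 10)²/(-872) + E = ((5 + (-5)² + 6*(-5)) - 10)²/(-872) + 51 = ((5 + 25 - 30) - 10)²*(-1/872) + 51 = (0 - 10)²*(-1/872) + 51 = (-10)²*(-1/872) + 51 = 100*(-1/872) + 51 = -25/218 + 51 = 11093/218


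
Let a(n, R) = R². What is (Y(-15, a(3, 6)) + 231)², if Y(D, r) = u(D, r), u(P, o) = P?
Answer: 46656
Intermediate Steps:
Y(D, r) = D
(Y(-15, a(3, 6)) + 231)² = (-15 + 231)² = 216² = 46656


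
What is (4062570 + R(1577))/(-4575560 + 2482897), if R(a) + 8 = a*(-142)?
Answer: -3838628/2092663 ≈ -1.8343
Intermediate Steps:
R(a) = -8 - 142*a (R(a) = -8 + a*(-142) = -8 - 142*a)
(4062570 + R(1577))/(-4575560 + 2482897) = (4062570 + (-8 - 142*1577))/(-4575560 + 2482897) = (4062570 + (-8 - 223934))/(-2092663) = (4062570 - 223942)*(-1/2092663) = 3838628*(-1/2092663) = -3838628/2092663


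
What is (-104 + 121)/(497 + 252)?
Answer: 17/749 ≈ 0.022697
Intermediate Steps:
(-104 + 121)/(497 + 252) = 17/749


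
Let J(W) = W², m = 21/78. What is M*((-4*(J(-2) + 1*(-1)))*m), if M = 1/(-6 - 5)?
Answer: 42/143 ≈ 0.29371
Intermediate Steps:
m = 7/26 (m = 21*(1/78) = 7/26 ≈ 0.26923)
M = -1/11 (M = 1/(-11) = -1/11 ≈ -0.090909)
M*((-4*(J(-2) + 1*(-1)))*m) = -(-4*((-2)² + 1*(-1)))*7/(11*26) = -(-4*(4 - 1))*7/(11*26) = -(-4*3)*7/(11*26) = -(-12)*7/(11*26) = -1/11*(-42/13) = 42/143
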